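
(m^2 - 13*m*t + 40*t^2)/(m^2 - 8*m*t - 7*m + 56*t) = (m - 5*t)/(m - 7)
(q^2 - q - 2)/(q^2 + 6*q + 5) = (q - 2)/(q + 5)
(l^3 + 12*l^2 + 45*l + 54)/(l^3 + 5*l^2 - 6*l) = (l^2 + 6*l + 9)/(l*(l - 1))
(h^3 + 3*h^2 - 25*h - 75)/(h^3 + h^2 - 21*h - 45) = (h + 5)/(h + 3)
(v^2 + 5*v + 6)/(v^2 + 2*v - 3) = (v + 2)/(v - 1)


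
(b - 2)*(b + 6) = b^2 + 4*b - 12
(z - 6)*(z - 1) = z^2 - 7*z + 6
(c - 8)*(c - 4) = c^2 - 12*c + 32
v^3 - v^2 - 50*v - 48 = (v - 8)*(v + 1)*(v + 6)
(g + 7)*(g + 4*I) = g^2 + 7*g + 4*I*g + 28*I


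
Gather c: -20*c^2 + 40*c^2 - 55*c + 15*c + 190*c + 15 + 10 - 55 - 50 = 20*c^2 + 150*c - 80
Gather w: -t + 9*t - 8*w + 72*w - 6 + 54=8*t + 64*w + 48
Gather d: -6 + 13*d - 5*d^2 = -5*d^2 + 13*d - 6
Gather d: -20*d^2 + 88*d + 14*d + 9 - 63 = -20*d^2 + 102*d - 54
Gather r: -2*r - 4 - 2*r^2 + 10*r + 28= -2*r^2 + 8*r + 24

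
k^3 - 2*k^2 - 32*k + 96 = (k - 4)^2*(k + 6)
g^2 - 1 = (g - 1)*(g + 1)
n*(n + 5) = n^2 + 5*n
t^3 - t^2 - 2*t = t*(t - 2)*(t + 1)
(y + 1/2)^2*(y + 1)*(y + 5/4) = y^4 + 13*y^3/4 + 15*y^2/4 + 29*y/16 + 5/16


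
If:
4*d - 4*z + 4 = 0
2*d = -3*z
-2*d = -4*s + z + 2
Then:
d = -3/5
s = 3/10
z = 2/5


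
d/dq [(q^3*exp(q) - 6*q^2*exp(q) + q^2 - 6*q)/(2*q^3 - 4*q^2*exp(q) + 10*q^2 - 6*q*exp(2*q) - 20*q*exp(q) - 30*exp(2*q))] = (q*(q^2*exp(q) - 6*q*exp(q) + q - 6)*(2*q^2*exp(q) - 3*q^2 + 6*q*exp(2*q) + 14*q*exp(q) - 10*q + 33*exp(2*q) + 10*exp(q)) + (-q^3*exp(q) + 3*q^2*exp(q) + 12*q*exp(q) - 2*q + 6)*(-q^3 + 2*q^2*exp(q) - 5*q^2 + 3*q*exp(2*q) + 10*q*exp(q) + 15*exp(2*q)))/(2*(-q^3 + 2*q^2*exp(q) - 5*q^2 + 3*q*exp(2*q) + 10*q*exp(q) + 15*exp(2*q))^2)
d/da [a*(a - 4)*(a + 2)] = 3*a^2 - 4*a - 8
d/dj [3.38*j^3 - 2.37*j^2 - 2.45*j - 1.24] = 10.14*j^2 - 4.74*j - 2.45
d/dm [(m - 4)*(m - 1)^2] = 3*(m - 3)*(m - 1)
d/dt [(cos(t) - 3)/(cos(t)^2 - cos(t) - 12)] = (cos(t)^2 - 6*cos(t) + 15)*sin(t)/(sin(t)^2 + cos(t) + 11)^2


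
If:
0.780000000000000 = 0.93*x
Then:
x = 0.84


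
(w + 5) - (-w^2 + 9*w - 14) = w^2 - 8*w + 19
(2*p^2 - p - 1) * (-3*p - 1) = -6*p^3 + p^2 + 4*p + 1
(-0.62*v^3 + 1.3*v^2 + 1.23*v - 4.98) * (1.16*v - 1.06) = -0.7192*v^4 + 2.1652*v^3 + 0.0487999999999997*v^2 - 7.0806*v + 5.2788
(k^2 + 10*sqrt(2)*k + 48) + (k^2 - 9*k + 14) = 2*k^2 - 9*k + 10*sqrt(2)*k + 62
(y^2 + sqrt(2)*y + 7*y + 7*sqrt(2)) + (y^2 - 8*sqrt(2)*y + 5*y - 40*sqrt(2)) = 2*y^2 - 7*sqrt(2)*y + 12*y - 33*sqrt(2)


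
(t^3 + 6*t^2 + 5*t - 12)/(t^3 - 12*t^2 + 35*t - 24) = (t^2 + 7*t + 12)/(t^2 - 11*t + 24)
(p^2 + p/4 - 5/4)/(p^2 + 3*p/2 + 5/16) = 4*(p - 1)/(4*p + 1)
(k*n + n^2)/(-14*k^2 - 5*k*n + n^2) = n*(-k - n)/(14*k^2 + 5*k*n - n^2)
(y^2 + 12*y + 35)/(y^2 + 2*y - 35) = (y + 5)/(y - 5)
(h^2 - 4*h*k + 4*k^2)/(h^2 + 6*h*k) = (h^2 - 4*h*k + 4*k^2)/(h*(h + 6*k))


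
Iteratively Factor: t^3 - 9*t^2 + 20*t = (t - 4)*(t^2 - 5*t) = (t - 5)*(t - 4)*(t)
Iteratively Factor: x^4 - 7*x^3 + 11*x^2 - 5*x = (x)*(x^3 - 7*x^2 + 11*x - 5) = x*(x - 1)*(x^2 - 6*x + 5) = x*(x - 5)*(x - 1)*(x - 1)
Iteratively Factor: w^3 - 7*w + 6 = (w - 2)*(w^2 + 2*w - 3) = (w - 2)*(w - 1)*(w + 3)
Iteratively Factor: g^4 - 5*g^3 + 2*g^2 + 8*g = (g)*(g^3 - 5*g^2 + 2*g + 8) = g*(g - 2)*(g^2 - 3*g - 4) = g*(g - 2)*(g + 1)*(g - 4)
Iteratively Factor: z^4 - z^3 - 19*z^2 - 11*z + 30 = (z - 1)*(z^3 - 19*z - 30) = (z - 1)*(z + 3)*(z^2 - 3*z - 10) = (z - 1)*(z + 2)*(z + 3)*(z - 5)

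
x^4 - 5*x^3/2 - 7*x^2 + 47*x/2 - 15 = (x - 5/2)*(x - 2)*(x - 1)*(x + 3)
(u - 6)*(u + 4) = u^2 - 2*u - 24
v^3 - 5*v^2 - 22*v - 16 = (v - 8)*(v + 1)*(v + 2)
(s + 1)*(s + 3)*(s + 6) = s^3 + 10*s^2 + 27*s + 18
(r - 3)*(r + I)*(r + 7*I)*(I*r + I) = I*r^4 - 8*r^3 - 2*I*r^3 + 16*r^2 - 10*I*r^2 + 24*r + 14*I*r + 21*I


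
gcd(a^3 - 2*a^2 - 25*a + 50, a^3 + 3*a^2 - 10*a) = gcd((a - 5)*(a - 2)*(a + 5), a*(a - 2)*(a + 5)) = a^2 + 3*a - 10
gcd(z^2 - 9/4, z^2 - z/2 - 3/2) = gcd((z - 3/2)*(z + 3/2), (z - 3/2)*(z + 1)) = z - 3/2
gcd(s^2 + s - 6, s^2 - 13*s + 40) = 1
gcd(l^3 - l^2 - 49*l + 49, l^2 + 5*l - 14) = l + 7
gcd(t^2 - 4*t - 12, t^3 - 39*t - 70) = t + 2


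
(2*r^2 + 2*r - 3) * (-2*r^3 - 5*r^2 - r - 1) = -4*r^5 - 14*r^4 - 6*r^3 + 11*r^2 + r + 3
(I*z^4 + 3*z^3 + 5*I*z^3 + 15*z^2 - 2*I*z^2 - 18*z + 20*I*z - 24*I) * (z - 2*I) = I*z^5 + 5*z^4 + 5*I*z^4 + 25*z^3 - 8*I*z^3 - 22*z^2 - 10*I*z^2 + 40*z + 12*I*z - 48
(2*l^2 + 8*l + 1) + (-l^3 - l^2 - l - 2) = -l^3 + l^2 + 7*l - 1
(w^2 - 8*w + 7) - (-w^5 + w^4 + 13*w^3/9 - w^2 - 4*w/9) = w^5 - w^4 - 13*w^3/9 + 2*w^2 - 68*w/9 + 7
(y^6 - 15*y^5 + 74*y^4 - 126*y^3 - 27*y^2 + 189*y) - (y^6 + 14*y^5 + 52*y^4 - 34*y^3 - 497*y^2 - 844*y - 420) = -29*y^5 + 22*y^4 - 92*y^3 + 470*y^2 + 1033*y + 420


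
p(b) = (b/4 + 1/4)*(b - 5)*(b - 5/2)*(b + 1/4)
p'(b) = (b/4 + 1/4)*(b - 5)*(b - 5/2) + (b/4 + 1/4)*(b - 5)*(b + 1/4) + (b/4 + 1/4)*(b - 5/2)*(b + 1/4) + (b - 5)*(b - 5/2)*(b + 1/4)/4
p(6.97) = 126.68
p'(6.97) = 126.09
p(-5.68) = 555.02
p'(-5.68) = -340.63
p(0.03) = 0.89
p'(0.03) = 3.48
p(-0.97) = -0.11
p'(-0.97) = -3.52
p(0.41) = 2.23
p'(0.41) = 3.41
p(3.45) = -6.06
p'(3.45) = -5.47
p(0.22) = 1.56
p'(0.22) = 3.59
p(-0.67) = -0.62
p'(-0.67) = -0.10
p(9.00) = 601.25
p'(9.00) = 367.94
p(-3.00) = 60.50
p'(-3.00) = -70.81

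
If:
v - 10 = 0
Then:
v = 10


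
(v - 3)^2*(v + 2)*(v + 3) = v^4 - v^3 - 15*v^2 + 9*v + 54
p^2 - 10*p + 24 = (p - 6)*(p - 4)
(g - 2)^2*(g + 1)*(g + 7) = g^4 + 4*g^3 - 21*g^2 + 4*g + 28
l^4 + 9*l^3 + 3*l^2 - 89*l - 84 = (l - 3)*(l + 1)*(l + 4)*(l + 7)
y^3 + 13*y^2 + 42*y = y*(y + 6)*(y + 7)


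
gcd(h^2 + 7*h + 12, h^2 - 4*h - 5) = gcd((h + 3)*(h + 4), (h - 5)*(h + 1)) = 1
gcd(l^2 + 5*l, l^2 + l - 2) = 1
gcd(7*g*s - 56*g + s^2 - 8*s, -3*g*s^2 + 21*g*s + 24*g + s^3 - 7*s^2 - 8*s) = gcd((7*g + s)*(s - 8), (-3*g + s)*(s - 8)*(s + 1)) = s - 8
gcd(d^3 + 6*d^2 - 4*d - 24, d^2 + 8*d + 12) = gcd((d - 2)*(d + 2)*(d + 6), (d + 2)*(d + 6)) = d^2 + 8*d + 12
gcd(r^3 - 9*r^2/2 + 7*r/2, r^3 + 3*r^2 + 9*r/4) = r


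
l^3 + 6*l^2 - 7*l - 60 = (l - 3)*(l + 4)*(l + 5)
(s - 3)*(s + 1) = s^2 - 2*s - 3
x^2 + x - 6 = (x - 2)*(x + 3)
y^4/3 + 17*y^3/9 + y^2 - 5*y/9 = y*(y/3 + 1/3)*(y - 1/3)*(y + 5)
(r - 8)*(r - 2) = r^2 - 10*r + 16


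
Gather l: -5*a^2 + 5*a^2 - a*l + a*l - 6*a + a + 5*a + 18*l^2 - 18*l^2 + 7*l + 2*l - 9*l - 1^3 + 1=0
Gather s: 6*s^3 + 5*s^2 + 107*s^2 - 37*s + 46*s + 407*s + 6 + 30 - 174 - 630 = 6*s^3 + 112*s^2 + 416*s - 768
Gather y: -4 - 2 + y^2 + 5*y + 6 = y^2 + 5*y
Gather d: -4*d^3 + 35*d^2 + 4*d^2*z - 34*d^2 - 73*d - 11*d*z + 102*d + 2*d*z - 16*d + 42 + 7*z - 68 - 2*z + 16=-4*d^3 + d^2*(4*z + 1) + d*(13 - 9*z) + 5*z - 10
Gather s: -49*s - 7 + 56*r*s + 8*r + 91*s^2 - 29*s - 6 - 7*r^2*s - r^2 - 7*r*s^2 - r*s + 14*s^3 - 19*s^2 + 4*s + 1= -r^2 + 8*r + 14*s^3 + s^2*(72 - 7*r) + s*(-7*r^2 + 55*r - 74) - 12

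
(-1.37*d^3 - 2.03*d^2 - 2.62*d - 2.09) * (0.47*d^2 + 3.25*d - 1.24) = -0.6439*d^5 - 5.4066*d^4 - 6.1301*d^3 - 6.9801*d^2 - 3.5437*d + 2.5916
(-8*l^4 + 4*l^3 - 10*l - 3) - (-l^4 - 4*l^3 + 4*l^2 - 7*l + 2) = -7*l^4 + 8*l^3 - 4*l^2 - 3*l - 5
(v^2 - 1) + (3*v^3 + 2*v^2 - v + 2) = 3*v^3 + 3*v^2 - v + 1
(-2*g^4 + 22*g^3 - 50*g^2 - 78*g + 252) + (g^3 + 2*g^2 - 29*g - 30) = -2*g^4 + 23*g^3 - 48*g^2 - 107*g + 222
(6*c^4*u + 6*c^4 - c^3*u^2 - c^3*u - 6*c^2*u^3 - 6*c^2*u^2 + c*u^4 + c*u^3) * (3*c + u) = 18*c^5*u + 18*c^5 + 3*c^4*u^2 + 3*c^4*u - 19*c^3*u^3 - 19*c^3*u^2 - 3*c^2*u^4 - 3*c^2*u^3 + c*u^5 + c*u^4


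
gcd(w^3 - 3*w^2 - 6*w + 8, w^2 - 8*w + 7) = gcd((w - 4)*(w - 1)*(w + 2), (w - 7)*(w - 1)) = w - 1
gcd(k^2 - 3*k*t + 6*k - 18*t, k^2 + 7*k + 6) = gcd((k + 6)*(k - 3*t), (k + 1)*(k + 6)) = k + 6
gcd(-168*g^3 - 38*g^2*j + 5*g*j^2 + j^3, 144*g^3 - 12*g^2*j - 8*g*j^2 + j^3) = 24*g^2 + 2*g*j - j^2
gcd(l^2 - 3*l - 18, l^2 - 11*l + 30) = l - 6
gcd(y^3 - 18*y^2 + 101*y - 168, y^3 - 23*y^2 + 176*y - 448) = y^2 - 15*y + 56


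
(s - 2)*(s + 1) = s^2 - s - 2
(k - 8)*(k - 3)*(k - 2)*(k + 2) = k^4 - 11*k^3 + 20*k^2 + 44*k - 96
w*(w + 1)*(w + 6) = w^3 + 7*w^2 + 6*w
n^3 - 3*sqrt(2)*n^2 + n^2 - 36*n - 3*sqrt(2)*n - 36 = (n + 1)*(n - 6*sqrt(2))*(n + 3*sqrt(2))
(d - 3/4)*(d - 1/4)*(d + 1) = d^3 - 13*d/16 + 3/16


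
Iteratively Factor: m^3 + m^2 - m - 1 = (m + 1)*(m^2 - 1) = (m - 1)*(m + 1)*(m + 1)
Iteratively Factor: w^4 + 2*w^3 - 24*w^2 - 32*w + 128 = (w + 4)*(w^3 - 2*w^2 - 16*w + 32) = (w + 4)^2*(w^2 - 6*w + 8) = (w - 4)*(w + 4)^2*(w - 2)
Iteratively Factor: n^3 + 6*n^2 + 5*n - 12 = (n - 1)*(n^2 + 7*n + 12) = (n - 1)*(n + 4)*(n + 3)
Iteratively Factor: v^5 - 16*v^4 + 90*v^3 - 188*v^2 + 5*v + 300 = (v - 4)*(v^4 - 12*v^3 + 42*v^2 - 20*v - 75) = (v - 5)*(v - 4)*(v^3 - 7*v^2 + 7*v + 15) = (v - 5)^2*(v - 4)*(v^2 - 2*v - 3) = (v - 5)^2*(v - 4)*(v - 3)*(v + 1)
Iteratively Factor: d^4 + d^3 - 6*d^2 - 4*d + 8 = (d - 1)*(d^3 + 2*d^2 - 4*d - 8) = (d - 1)*(d + 2)*(d^2 - 4) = (d - 1)*(d + 2)^2*(d - 2)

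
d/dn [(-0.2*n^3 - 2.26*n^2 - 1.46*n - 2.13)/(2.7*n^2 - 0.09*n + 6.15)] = (-0.54*n^4 + 0.0359999999999996*n^3 + 0.455399999999999*n^2 - 16.296*n - 9.1707)/(7.29*n^4 - 0.486*n^3 + 33.2181*n^2 - 1.107*n + 37.8225)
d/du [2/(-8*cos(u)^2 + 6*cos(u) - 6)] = (3 - 8*cos(u))*sin(u)/(4*cos(u)^2 - 3*cos(u) + 3)^2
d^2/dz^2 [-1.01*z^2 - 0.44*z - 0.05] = -2.02000000000000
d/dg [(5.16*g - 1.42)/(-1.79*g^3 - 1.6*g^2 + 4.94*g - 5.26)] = (18.4728*g^3 + 0.630600000000001*g^2 - 4.544*g - 20.1268)/(3.2041*g^6 + 5.728*g^5 - 15.1252*g^4 + 3.0228*g^3 + 41.2356*g^2 - 51.9688*g + 27.6676)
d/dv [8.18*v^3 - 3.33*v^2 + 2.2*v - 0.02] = 24.54*v^2 - 6.66*v + 2.2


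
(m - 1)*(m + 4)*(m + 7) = m^3 + 10*m^2 + 17*m - 28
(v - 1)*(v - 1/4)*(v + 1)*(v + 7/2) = v^4 + 13*v^3/4 - 15*v^2/8 - 13*v/4 + 7/8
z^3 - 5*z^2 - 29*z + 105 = (z - 7)*(z - 3)*(z + 5)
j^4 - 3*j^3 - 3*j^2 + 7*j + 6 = (j - 3)*(j - 2)*(j + 1)^2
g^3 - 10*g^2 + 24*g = g*(g - 6)*(g - 4)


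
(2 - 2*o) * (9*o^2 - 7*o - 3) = -18*o^3 + 32*o^2 - 8*o - 6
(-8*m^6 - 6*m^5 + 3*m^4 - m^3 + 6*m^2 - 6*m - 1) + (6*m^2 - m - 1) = -8*m^6 - 6*m^5 + 3*m^4 - m^3 + 12*m^2 - 7*m - 2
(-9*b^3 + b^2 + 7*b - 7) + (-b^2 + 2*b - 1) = -9*b^3 + 9*b - 8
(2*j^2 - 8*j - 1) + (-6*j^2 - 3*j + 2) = -4*j^2 - 11*j + 1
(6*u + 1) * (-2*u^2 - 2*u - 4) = -12*u^3 - 14*u^2 - 26*u - 4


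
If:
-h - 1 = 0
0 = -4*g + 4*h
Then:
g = -1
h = -1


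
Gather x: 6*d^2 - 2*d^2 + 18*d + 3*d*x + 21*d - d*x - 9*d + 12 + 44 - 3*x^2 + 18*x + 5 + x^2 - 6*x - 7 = 4*d^2 + 30*d - 2*x^2 + x*(2*d + 12) + 54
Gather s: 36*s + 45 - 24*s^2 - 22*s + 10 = -24*s^2 + 14*s + 55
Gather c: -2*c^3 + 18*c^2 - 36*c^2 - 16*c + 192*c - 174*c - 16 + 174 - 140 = -2*c^3 - 18*c^2 + 2*c + 18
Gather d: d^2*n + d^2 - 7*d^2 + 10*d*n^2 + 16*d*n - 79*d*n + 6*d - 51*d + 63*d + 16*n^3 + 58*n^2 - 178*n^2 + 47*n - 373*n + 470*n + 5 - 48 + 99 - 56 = d^2*(n - 6) + d*(10*n^2 - 63*n + 18) + 16*n^3 - 120*n^2 + 144*n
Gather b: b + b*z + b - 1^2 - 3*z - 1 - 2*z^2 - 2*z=b*(z + 2) - 2*z^2 - 5*z - 2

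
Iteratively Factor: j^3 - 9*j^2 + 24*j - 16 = (j - 4)*(j^2 - 5*j + 4) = (j - 4)*(j - 1)*(j - 4)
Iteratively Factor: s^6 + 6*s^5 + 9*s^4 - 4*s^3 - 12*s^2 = (s + 2)*(s^5 + 4*s^4 + s^3 - 6*s^2) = (s + 2)^2*(s^4 + 2*s^3 - 3*s^2) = (s + 2)^2*(s + 3)*(s^3 - s^2) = s*(s + 2)^2*(s + 3)*(s^2 - s) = s^2*(s + 2)^2*(s + 3)*(s - 1)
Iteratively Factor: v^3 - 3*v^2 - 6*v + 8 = (v + 2)*(v^2 - 5*v + 4) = (v - 1)*(v + 2)*(v - 4)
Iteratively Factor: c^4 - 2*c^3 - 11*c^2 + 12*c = (c - 1)*(c^3 - c^2 - 12*c) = c*(c - 1)*(c^2 - c - 12) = c*(c - 4)*(c - 1)*(c + 3)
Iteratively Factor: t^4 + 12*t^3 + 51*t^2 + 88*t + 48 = (t + 4)*(t^3 + 8*t^2 + 19*t + 12) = (t + 1)*(t + 4)*(t^2 + 7*t + 12) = (t + 1)*(t + 3)*(t + 4)*(t + 4)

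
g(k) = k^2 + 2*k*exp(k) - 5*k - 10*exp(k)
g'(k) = 2*k*exp(k) + 2*k - 8*exp(k) - 5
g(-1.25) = 4.23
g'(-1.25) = -10.51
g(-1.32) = 4.97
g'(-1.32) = -10.48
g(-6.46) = 74.00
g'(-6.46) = -17.95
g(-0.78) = -0.79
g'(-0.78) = -10.94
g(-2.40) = 16.42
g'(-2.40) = -10.96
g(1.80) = -44.48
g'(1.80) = -28.02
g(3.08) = -89.47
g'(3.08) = -38.88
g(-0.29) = -6.38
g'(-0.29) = -12.00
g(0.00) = -10.00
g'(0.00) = -13.00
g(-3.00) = 23.20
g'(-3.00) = -11.70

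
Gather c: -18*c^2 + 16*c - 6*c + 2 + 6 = -18*c^2 + 10*c + 8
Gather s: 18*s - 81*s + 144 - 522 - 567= -63*s - 945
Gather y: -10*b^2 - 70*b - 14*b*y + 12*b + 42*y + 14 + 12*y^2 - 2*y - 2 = -10*b^2 - 58*b + 12*y^2 + y*(40 - 14*b) + 12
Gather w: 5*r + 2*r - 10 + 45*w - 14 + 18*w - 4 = 7*r + 63*w - 28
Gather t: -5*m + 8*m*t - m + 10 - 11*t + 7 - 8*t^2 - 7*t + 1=-6*m - 8*t^2 + t*(8*m - 18) + 18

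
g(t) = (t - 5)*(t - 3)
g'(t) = 2*t - 8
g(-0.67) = 20.81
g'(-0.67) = -9.34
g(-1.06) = 24.60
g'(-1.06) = -10.12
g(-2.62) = 42.82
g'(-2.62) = -13.24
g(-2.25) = 38.06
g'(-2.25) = -12.50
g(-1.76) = 32.18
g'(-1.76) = -11.52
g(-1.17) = 25.73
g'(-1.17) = -10.34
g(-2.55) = 41.90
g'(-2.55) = -13.10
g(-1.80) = 32.64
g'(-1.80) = -11.60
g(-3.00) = 48.00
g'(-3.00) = -14.00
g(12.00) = 63.00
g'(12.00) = 16.00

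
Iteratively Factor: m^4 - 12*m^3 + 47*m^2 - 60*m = (m - 4)*(m^3 - 8*m^2 + 15*m) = m*(m - 4)*(m^2 - 8*m + 15) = m*(m - 4)*(m - 3)*(m - 5)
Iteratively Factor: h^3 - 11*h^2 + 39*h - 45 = (h - 3)*(h^2 - 8*h + 15) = (h - 5)*(h - 3)*(h - 3)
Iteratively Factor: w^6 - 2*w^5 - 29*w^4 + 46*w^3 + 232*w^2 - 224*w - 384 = (w - 4)*(w^5 + 2*w^4 - 21*w^3 - 38*w^2 + 80*w + 96) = (w - 4)*(w - 2)*(w^4 + 4*w^3 - 13*w^2 - 64*w - 48) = (w - 4)*(w - 2)*(w + 4)*(w^3 - 13*w - 12) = (w - 4)*(w - 2)*(w + 3)*(w + 4)*(w^2 - 3*w - 4) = (w - 4)*(w - 2)*(w + 1)*(w + 3)*(w + 4)*(w - 4)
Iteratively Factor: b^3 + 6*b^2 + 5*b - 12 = (b + 4)*(b^2 + 2*b - 3) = (b + 3)*(b + 4)*(b - 1)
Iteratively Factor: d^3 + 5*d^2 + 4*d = (d)*(d^2 + 5*d + 4) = d*(d + 4)*(d + 1)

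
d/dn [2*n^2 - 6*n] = 4*n - 6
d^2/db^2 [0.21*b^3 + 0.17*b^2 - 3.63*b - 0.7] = 1.26*b + 0.34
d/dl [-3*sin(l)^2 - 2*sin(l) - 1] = -2*(3*sin(l) + 1)*cos(l)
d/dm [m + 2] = 1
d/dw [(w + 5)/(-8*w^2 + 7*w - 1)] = (-8*w^2 + 7*w + (w + 5)*(16*w - 7) - 1)/(8*w^2 - 7*w + 1)^2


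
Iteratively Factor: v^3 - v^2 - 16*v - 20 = (v + 2)*(v^2 - 3*v - 10) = (v + 2)^2*(v - 5)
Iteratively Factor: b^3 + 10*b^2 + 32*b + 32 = (b + 4)*(b^2 + 6*b + 8) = (b + 2)*(b + 4)*(b + 4)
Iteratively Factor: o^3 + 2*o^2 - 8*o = (o + 4)*(o^2 - 2*o) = o*(o + 4)*(o - 2)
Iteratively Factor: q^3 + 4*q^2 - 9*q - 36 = (q + 3)*(q^2 + q - 12) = (q + 3)*(q + 4)*(q - 3)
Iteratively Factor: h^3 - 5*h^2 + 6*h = (h)*(h^2 - 5*h + 6) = h*(h - 2)*(h - 3)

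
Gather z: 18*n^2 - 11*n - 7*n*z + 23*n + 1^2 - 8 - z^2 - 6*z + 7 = 18*n^2 + 12*n - z^2 + z*(-7*n - 6)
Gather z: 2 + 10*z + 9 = 10*z + 11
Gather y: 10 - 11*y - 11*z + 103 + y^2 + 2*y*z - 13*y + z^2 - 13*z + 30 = y^2 + y*(2*z - 24) + z^2 - 24*z + 143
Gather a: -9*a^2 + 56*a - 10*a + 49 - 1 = -9*a^2 + 46*a + 48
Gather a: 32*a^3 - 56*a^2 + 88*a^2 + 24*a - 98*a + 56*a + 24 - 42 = 32*a^3 + 32*a^2 - 18*a - 18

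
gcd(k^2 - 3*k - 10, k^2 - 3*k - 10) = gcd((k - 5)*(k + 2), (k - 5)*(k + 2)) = k^2 - 3*k - 10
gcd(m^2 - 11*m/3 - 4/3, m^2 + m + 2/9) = m + 1/3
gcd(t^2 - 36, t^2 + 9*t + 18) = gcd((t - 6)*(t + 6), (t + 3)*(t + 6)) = t + 6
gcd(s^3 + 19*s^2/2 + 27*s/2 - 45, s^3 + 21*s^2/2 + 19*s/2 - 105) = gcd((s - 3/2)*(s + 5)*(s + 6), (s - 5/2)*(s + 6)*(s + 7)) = s + 6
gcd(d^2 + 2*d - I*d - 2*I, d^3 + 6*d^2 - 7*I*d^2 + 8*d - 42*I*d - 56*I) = d + 2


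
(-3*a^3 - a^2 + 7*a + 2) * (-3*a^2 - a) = 9*a^5 + 6*a^4 - 20*a^3 - 13*a^2 - 2*a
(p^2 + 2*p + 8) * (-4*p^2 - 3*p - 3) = -4*p^4 - 11*p^3 - 41*p^2 - 30*p - 24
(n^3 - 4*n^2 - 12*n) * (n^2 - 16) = n^5 - 4*n^4 - 28*n^3 + 64*n^2 + 192*n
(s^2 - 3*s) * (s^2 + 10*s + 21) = s^4 + 7*s^3 - 9*s^2 - 63*s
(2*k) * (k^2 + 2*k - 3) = 2*k^3 + 4*k^2 - 6*k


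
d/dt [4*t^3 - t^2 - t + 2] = 12*t^2 - 2*t - 1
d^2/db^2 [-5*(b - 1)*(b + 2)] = -10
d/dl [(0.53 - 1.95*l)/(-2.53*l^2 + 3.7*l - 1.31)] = (-4.9335*l^2 + 2.6818*l + 0.5935)/(6.4009*l^4 - 18.722*l^3 + 20.3186*l^2 - 9.694*l + 1.7161)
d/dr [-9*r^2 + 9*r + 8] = 9 - 18*r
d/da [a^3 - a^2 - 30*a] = 3*a^2 - 2*a - 30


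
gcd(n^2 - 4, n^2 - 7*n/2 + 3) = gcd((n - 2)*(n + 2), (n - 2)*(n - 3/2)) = n - 2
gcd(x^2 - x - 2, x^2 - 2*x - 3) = x + 1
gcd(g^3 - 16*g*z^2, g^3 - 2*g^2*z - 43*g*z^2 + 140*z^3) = -g + 4*z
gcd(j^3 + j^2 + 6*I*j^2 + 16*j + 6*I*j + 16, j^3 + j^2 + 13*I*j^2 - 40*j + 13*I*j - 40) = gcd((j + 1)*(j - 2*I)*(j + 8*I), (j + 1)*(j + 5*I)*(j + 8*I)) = j^2 + j*(1 + 8*I) + 8*I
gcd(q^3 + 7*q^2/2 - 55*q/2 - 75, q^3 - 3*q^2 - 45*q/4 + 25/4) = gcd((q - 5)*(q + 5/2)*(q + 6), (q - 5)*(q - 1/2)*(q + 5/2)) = q^2 - 5*q/2 - 25/2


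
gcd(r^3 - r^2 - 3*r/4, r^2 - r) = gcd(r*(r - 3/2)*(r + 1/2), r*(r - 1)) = r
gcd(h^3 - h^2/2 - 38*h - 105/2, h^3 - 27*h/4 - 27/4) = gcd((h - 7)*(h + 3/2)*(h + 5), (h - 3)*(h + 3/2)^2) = h + 3/2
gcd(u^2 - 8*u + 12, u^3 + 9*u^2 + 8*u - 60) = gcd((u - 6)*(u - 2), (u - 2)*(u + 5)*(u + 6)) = u - 2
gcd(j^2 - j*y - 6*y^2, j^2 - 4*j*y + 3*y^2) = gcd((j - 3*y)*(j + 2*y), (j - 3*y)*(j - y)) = -j + 3*y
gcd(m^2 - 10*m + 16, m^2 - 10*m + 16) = m^2 - 10*m + 16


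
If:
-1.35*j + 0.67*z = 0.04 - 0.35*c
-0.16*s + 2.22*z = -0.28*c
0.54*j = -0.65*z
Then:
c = 0.114285714285714 - 6.55714285714286*z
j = -1.2037037037037*z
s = 2.4*z + 0.2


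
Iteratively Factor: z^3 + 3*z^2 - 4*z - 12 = (z + 2)*(z^2 + z - 6) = (z - 2)*(z + 2)*(z + 3)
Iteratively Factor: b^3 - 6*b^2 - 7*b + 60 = (b - 4)*(b^2 - 2*b - 15) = (b - 5)*(b - 4)*(b + 3)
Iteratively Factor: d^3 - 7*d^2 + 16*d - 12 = (d - 2)*(d^2 - 5*d + 6) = (d - 2)^2*(d - 3)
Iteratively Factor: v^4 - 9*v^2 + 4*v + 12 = (v - 2)*(v^3 + 2*v^2 - 5*v - 6) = (v - 2)*(v + 3)*(v^2 - v - 2) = (v - 2)^2*(v + 3)*(v + 1)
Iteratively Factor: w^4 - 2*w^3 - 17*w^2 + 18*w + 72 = (w - 4)*(w^3 + 2*w^2 - 9*w - 18) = (w - 4)*(w - 3)*(w^2 + 5*w + 6) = (w - 4)*(w - 3)*(w + 2)*(w + 3)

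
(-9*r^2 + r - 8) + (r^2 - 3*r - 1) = -8*r^2 - 2*r - 9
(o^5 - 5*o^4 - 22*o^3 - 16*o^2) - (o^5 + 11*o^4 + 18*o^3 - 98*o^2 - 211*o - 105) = -16*o^4 - 40*o^3 + 82*o^2 + 211*o + 105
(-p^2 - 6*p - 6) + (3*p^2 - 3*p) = 2*p^2 - 9*p - 6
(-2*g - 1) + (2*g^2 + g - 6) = 2*g^2 - g - 7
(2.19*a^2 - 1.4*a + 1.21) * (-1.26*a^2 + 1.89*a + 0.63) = -2.7594*a^4 + 5.9031*a^3 - 2.7909*a^2 + 1.4049*a + 0.7623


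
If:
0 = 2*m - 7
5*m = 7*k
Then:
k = 5/2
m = 7/2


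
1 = 1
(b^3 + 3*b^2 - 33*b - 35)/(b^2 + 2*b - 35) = b + 1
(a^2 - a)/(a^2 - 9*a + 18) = a*(a - 1)/(a^2 - 9*a + 18)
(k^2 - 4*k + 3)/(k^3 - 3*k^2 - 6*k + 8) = (k - 3)/(k^2 - 2*k - 8)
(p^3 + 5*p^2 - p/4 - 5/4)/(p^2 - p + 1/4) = (2*p^2 + 11*p + 5)/(2*p - 1)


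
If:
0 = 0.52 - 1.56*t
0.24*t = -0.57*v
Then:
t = 0.33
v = -0.14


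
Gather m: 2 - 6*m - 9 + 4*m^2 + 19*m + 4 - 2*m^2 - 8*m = 2*m^2 + 5*m - 3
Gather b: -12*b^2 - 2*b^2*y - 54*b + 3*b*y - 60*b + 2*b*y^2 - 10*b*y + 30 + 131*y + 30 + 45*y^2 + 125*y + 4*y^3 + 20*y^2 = b^2*(-2*y - 12) + b*(2*y^2 - 7*y - 114) + 4*y^3 + 65*y^2 + 256*y + 60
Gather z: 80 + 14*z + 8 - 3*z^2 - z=-3*z^2 + 13*z + 88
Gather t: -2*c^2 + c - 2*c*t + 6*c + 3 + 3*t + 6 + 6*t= -2*c^2 + 7*c + t*(9 - 2*c) + 9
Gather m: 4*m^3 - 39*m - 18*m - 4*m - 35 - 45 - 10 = 4*m^3 - 61*m - 90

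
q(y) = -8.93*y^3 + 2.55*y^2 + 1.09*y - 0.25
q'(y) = -26.79*y^2 + 5.1*y + 1.09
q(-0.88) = 6.85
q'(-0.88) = -24.14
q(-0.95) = 8.67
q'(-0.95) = -27.93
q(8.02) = -4434.03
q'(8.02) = -1681.15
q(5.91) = -1748.12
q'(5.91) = -904.49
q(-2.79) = 210.50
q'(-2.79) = -221.68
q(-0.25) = -0.22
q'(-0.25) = -1.86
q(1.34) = -15.70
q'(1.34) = -40.18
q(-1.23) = 18.88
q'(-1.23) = -45.71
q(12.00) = -15051.01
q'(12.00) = -3795.47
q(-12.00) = 15784.91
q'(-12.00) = -3917.87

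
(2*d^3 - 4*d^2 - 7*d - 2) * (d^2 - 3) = 2*d^5 - 4*d^4 - 13*d^3 + 10*d^2 + 21*d + 6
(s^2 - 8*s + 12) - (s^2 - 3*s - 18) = 30 - 5*s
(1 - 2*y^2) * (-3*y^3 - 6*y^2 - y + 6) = 6*y^5 + 12*y^4 - y^3 - 18*y^2 - y + 6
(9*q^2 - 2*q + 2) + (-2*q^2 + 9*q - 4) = 7*q^2 + 7*q - 2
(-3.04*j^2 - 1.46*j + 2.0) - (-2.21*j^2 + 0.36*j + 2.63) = -0.83*j^2 - 1.82*j - 0.63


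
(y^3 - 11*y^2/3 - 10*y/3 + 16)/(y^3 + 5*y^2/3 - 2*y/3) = (3*y^2 - 17*y + 24)/(y*(3*y - 1))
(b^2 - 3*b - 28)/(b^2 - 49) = (b + 4)/(b + 7)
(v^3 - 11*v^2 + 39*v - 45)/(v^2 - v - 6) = (v^2 - 8*v + 15)/(v + 2)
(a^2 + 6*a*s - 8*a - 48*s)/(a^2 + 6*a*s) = (a - 8)/a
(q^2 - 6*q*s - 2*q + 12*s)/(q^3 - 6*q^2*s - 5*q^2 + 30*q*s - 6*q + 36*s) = (q - 2)/(q^2 - 5*q - 6)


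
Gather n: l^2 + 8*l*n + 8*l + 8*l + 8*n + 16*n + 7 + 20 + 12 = l^2 + 16*l + n*(8*l + 24) + 39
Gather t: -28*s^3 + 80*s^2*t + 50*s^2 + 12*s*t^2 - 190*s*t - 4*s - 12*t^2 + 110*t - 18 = -28*s^3 + 50*s^2 - 4*s + t^2*(12*s - 12) + t*(80*s^2 - 190*s + 110) - 18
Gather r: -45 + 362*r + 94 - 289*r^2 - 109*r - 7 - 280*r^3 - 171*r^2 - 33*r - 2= -280*r^3 - 460*r^2 + 220*r + 40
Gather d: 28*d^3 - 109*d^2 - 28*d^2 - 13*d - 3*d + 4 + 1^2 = 28*d^3 - 137*d^2 - 16*d + 5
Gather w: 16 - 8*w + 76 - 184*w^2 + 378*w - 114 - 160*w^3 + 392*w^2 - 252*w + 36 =-160*w^3 + 208*w^2 + 118*w + 14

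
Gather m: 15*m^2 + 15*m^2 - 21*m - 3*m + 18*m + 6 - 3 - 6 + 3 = 30*m^2 - 6*m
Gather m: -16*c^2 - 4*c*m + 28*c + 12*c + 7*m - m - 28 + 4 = -16*c^2 + 40*c + m*(6 - 4*c) - 24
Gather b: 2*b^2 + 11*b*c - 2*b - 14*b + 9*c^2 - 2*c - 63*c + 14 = 2*b^2 + b*(11*c - 16) + 9*c^2 - 65*c + 14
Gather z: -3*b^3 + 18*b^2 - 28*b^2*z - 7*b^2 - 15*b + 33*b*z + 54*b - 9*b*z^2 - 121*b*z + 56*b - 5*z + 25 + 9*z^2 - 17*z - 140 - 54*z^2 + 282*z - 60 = -3*b^3 + 11*b^2 + 95*b + z^2*(-9*b - 45) + z*(-28*b^2 - 88*b + 260) - 175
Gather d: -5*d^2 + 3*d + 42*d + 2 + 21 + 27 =-5*d^2 + 45*d + 50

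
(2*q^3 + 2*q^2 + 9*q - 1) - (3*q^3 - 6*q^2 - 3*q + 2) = -q^3 + 8*q^2 + 12*q - 3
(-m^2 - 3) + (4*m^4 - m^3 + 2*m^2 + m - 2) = 4*m^4 - m^3 + m^2 + m - 5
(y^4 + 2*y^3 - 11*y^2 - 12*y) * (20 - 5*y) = -5*y^5 + 10*y^4 + 95*y^3 - 160*y^2 - 240*y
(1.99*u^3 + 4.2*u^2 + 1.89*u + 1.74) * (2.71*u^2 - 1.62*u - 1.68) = 5.3929*u^5 + 8.1582*u^4 - 5.0253*u^3 - 5.4024*u^2 - 5.994*u - 2.9232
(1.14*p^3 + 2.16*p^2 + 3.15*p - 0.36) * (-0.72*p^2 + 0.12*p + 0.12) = -0.8208*p^5 - 1.4184*p^4 - 1.872*p^3 + 0.8964*p^2 + 0.3348*p - 0.0432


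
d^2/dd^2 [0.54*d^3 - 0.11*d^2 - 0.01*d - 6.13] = 3.24*d - 0.22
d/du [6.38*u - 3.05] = 6.38000000000000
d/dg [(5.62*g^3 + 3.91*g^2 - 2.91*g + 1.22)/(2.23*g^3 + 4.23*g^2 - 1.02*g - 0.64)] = (15.0533*g^4 + 1.5138*g^3 - 10.6311*g^2 - 15.326*g + 3.1068)/(4.9729*g^6 + 18.8658*g^5 + 13.3437*g^4 - 11.4836*g^3 - 4.374*g^2 + 1.3056*g + 0.4096)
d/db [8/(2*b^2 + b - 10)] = 8*(-4*b - 1)/(2*b^2 + b - 10)^2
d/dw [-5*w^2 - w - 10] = -10*w - 1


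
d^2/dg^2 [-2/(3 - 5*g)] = 100/(5*g - 3)^3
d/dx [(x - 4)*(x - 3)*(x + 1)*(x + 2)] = 4*x^3 - 12*x^2 - 14*x + 22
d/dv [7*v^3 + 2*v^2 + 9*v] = 21*v^2 + 4*v + 9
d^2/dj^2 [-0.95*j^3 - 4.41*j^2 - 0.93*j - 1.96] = -5.7*j - 8.82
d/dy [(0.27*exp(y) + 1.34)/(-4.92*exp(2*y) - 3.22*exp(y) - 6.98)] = (1.3284*exp(2*y) + 13.1856*exp(y) + 2.4302)*exp(y)/(24.2064*exp(4*y) + 31.6848*exp(3*y) + 79.0516*exp(2*y) + 44.9512*exp(y) + 48.7204)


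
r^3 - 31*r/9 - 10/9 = (r - 2)*(r + 1/3)*(r + 5/3)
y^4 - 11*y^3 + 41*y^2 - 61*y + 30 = (y - 5)*(y - 3)*(y - 2)*(y - 1)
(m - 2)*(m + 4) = m^2 + 2*m - 8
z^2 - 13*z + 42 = (z - 7)*(z - 6)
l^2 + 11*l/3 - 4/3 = (l - 1/3)*(l + 4)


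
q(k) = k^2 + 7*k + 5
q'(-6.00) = -5.00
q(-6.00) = -1.00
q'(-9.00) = -11.00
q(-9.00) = 23.00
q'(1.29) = 9.58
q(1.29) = 15.69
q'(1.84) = 10.68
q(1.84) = 21.27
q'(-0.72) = 5.56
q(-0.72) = 0.48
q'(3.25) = 13.50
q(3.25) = 38.31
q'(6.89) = 20.78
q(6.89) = 100.70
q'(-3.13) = 0.74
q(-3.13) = -7.11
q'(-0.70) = 5.60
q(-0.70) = 0.59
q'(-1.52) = 3.96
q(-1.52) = -3.33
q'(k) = 2*k + 7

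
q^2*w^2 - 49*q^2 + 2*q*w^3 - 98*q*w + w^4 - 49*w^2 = (q + w)^2*(w - 7)*(w + 7)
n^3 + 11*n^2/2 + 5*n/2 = n*(n + 1/2)*(n + 5)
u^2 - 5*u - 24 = (u - 8)*(u + 3)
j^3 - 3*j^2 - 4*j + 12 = (j - 3)*(j - 2)*(j + 2)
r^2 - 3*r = r*(r - 3)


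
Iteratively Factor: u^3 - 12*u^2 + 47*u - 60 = (u - 4)*(u^2 - 8*u + 15) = (u - 5)*(u - 4)*(u - 3)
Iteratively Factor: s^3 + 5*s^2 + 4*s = (s)*(s^2 + 5*s + 4) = s*(s + 1)*(s + 4)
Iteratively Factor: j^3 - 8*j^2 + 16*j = (j - 4)*(j^2 - 4*j) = j*(j - 4)*(j - 4)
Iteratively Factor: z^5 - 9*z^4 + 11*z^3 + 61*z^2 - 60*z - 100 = (z - 2)*(z^4 - 7*z^3 - 3*z^2 + 55*z + 50) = (z - 5)*(z - 2)*(z^3 - 2*z^2 - 13*z - 10) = (z - 5)*(z - 2)*(z + 2)*(z^2 - 4*z - 5) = (z - 5)*(z - 2)*(z + 1)*(z + 2)*(z - 5)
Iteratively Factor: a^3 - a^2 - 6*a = (a + 2)*(a^2 - 3*a) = (a - 3)*(a + 2)*(a)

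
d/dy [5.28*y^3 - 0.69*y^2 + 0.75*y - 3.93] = 15.84*y^2 - 1.38*y + 0.75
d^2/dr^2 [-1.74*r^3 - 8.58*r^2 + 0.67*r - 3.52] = -10.44*r - 17.16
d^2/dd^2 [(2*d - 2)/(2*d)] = -2/d^3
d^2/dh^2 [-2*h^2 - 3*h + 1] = -4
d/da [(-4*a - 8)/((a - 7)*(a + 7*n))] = 4*((a - 7)*(a + 2) - (a - 7)*(a + 7*n) + (a + 2)*(a + 7*n))/((a - 7)^2*(a + 7*n)^2)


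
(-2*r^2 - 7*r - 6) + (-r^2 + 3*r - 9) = -3*r^2 - 4*r - 15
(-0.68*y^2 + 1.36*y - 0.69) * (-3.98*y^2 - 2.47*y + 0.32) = 2.7064*y^4 - 3.7332*y^3 - 0.8306*y^2 + 2.1395*y - 0.2208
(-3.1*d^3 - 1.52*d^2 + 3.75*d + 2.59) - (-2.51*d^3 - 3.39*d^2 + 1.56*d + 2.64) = -0.59*d^3 + 1.87*d^2 + 2.19*d - 0.0500000000000003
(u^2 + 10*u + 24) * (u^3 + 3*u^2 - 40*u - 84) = u^5 + 13*u^4 + 14*u^3 - 412*u^2 - 1800*u - 2016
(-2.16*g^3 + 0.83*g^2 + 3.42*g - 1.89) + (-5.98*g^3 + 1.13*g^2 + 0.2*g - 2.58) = -8.14*g^3 + 1.96*g^2 + 3.62*g - 4.47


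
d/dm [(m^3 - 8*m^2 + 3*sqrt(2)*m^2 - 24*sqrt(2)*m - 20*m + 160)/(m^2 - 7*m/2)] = 2*(2*m^4 - 14*m^3 + 27*sqrt(2)*m^2 + 96*m^2 - 640*m + 1120)/(m^2*(4*m^2 - 28*m + 49))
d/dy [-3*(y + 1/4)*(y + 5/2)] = -6*y - 33/4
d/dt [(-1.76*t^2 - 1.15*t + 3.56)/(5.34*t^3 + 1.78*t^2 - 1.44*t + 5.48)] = (9.3984*t^4 + 12.282*t^3 - 52.4498*t^2 - 31.9632*t - 1.1756)/(28.5156*t^6 + 19.0104*t^5 - 12.2108*t^4 + 53.4*t^3 + 21.5824*t^2 - 15.7824*t + 30.0304)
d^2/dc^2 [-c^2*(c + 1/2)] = -6*c - 1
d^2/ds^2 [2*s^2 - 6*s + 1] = 4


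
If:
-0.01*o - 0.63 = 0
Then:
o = -63.00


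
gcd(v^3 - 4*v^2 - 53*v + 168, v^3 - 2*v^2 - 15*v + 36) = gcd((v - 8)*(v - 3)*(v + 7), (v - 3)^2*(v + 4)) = v - 3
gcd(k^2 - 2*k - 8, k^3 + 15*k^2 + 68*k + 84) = k + 2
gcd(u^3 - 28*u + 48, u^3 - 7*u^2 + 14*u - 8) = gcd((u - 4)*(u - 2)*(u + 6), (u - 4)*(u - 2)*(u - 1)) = u^2 - 6*u + 8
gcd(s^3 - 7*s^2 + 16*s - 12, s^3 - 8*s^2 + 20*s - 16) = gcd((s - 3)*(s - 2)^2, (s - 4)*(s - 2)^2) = s^2 - 4*s + 4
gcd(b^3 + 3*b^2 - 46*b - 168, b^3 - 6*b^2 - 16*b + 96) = b + 4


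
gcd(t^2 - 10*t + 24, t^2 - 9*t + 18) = t - 6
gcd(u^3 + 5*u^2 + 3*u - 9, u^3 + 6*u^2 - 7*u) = u - 1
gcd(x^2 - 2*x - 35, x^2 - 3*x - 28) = x - 7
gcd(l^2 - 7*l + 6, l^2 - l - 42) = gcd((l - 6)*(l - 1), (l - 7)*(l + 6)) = 1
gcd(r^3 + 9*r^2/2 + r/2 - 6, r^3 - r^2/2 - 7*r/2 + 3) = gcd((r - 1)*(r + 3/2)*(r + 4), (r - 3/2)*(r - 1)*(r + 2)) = r - 1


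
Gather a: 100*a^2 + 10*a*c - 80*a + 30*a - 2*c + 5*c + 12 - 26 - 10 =100*a^2 + a*(10*c - 50) + 3*c - 24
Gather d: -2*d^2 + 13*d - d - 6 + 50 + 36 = -2*d^2 + 12*d + 80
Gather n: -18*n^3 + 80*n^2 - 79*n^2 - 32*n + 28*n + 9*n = -18*n^3 + n^2 + 5*n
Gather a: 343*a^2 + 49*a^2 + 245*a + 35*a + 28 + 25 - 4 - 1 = 392*a^2 + 280*a + 48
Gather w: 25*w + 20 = 25*w + 20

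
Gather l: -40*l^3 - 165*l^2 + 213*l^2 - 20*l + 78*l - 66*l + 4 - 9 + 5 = -40*l^3 + 48*l^2 - 8*l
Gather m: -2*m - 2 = -2*m - 2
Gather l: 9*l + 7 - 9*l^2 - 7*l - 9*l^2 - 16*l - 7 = -18*l^2 - 14*l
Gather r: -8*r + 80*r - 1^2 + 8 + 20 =72*r + 27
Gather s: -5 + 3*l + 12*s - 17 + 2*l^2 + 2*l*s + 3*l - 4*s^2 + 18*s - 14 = 2*l^2 + 6*l - 4*s^2 + s*(2*l + 30) - 36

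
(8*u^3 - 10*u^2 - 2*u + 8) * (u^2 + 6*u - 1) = 8*u^5 + 38*u^4 - 70*u^3 + 6*u^2 + 50*u - 8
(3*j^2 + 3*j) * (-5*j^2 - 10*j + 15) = -15*j^4 - 45*j^3 + 15*j^2 + 45*j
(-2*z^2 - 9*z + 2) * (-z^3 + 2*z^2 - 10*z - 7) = 2*z^5 + 5*z^4 + 108*z^2 + 43*z - 14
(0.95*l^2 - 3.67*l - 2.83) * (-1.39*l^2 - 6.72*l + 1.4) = -1.3205*l^4 - 1.2827*l^3 + 29.9261*l^2 + 13.8796*l - 3.962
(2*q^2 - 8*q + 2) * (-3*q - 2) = -6*q^3 + 20*q^2 + 10*q - 4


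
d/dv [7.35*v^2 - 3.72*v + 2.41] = 14.7*v - 3.72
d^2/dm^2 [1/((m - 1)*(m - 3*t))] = 2*((m - 1)^2 + (m - 1)*(m - 3*t) + (m - 3*t)^2)/((m - 1)^3*(m - 3*t)^3)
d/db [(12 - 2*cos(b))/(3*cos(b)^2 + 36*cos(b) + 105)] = 2*(sin(b)^2 + 12*cos(b) + 106)*sin(b)/(3*(cos(b)^2 + 12*cos(b) + 35)^2)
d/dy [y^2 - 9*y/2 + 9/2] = 2*y - 9/2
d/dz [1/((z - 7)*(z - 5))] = 2*(6 - z)/(z^4 - 24*z^3 + 214*z^2 - 840*z + 1225)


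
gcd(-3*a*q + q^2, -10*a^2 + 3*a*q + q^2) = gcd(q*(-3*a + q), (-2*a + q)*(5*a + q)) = 1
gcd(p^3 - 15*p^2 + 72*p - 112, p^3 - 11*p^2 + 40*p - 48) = p^2 - 8*p + 16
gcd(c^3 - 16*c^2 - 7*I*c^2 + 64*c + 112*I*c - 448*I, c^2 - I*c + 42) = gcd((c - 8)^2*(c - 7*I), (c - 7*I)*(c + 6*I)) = c - 7*I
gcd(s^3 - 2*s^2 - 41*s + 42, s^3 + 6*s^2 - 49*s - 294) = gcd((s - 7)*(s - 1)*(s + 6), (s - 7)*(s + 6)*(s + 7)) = s^2 - s - 42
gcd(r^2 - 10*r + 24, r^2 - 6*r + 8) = r - 4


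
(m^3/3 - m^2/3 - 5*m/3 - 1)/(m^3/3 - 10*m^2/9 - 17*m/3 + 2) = 3*(m^3 - m^2 - 5*m - 3)/(3*m^3 - 10*m^2 - 51*m + 18)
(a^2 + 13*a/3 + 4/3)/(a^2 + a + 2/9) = 3*(a + 4)/(3*a + 2)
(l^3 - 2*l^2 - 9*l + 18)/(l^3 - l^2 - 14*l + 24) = (l + 3)/(l + 4)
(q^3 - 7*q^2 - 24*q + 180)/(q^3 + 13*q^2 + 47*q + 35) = (q^2 - 12*q + 36)/(q^2 + 8*q + 7)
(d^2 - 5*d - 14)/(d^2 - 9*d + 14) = (d + 2)/(d - 2)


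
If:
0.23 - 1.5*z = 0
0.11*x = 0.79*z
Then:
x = 1.10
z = 0.15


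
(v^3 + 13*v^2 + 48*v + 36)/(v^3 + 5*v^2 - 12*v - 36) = (v^2 + 7*v + 6)/(v^2 - v - 6)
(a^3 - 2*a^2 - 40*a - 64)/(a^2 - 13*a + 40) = (a^2 + 6*a + 8)/(a - 5)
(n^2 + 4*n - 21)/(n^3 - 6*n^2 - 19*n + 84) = (n + 7)/(n^2 - 3*n - 28)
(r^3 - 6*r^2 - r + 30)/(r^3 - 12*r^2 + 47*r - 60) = (r + 2)/(r - 4)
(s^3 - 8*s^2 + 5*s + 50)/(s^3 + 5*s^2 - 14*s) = (s^3 - 8*s^2 + 5*s + 50)/(s*(s^2 + 5*s - 14))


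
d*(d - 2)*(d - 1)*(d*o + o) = d^4*o - 2*d^3*o - d^2*o + 2*d*o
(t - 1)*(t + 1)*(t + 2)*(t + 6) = t^4 + 8*t^3 + 11*t^2 - 8*t - 12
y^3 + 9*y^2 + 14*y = y*(y + 2)*(y + 7)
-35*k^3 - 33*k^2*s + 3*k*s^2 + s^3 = (-5*k + s)*(k + s)*(7*k + s)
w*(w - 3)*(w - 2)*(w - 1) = w^4 - 6*w^3 + 11*w^2 - 6*w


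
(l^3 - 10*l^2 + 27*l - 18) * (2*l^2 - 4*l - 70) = 2*l^5 - 24*l^4 + 24*l^3 + 556*l^2 - 1818*l + 1260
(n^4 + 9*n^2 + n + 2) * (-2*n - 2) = -2*n^5 - 2*n^4 - 18*n^3 - 20*n^2 - 6*n - 4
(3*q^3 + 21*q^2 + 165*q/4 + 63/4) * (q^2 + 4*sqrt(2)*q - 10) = 3*q^5 + 12*sqrt(2)*q^4 + 21*q^4 + 45*q^3/4 + 84*sqrt(2)*q^3 - 777*q^2/4 + 165*sqrt(2)*q^2 - 825*q/2 + 63*sqrt(2)*q - 315/2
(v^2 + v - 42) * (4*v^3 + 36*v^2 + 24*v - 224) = 4*v^5 + 40*v^4 - 108*v^3 - 1712*v^2 - 1232*v + 9408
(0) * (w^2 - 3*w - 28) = 0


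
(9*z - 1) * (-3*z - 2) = -27*z^2 - 15*z + 2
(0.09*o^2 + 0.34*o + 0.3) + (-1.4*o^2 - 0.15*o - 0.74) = -1.31*o^2 + 0.19*o - 0.44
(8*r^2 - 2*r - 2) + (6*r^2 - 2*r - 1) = 14*r^2 - 4*r - 3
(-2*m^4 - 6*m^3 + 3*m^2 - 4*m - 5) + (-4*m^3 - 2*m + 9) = -2*m^4 - 10*m^3 + 3*m^2 - 6*m + 4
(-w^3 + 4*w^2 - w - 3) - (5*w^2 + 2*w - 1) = -w^3 - w^2 - 3*w - 2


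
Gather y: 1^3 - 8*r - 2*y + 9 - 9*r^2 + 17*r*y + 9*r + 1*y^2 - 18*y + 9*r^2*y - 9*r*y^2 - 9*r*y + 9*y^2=-9*r^2 + r + y^2*(10 - 9*r) + y*(9*r^2 + 8*r - 20) + 10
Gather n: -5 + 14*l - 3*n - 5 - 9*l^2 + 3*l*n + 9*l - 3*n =-9*l^2 + 23*l + n*(3*l - 6) - 10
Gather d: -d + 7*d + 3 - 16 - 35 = 6*d - 48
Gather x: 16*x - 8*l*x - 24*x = x*(-8*l - 8)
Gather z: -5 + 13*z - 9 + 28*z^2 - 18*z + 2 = 28*z^2 - 5*z - 12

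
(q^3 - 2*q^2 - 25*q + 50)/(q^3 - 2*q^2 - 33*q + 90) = (q^2 + 3*q - 10)/(q^2 + 3*q - 18)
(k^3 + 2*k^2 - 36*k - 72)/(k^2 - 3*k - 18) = (k^2 + 8*k + 12)/(k + 3)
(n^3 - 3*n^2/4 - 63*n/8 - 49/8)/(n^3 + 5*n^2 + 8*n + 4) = (8*n^2 - 14*n - 49)/(8*(n^2 + 4*n + 4))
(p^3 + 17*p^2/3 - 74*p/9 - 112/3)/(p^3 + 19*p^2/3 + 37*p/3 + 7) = (p^2 + 10*p/3 - 16)/(p^2 + 4*p + 3)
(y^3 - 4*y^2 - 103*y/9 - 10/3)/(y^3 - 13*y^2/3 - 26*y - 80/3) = (y^2 - 17*y/3 - 2)/(y^2 - 6*y - 16)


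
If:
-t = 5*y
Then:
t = -5*y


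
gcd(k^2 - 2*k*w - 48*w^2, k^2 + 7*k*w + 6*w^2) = k + 6*w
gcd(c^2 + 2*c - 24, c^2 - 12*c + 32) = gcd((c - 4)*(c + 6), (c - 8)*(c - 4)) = c - 4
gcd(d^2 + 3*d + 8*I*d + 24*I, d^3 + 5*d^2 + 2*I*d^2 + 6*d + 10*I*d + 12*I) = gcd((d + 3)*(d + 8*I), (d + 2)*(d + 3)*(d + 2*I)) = d + 3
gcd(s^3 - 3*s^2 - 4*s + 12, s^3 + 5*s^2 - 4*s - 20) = s^2 - 4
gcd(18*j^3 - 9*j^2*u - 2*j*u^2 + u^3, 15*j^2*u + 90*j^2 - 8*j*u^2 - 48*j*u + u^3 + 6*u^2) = -3*j + u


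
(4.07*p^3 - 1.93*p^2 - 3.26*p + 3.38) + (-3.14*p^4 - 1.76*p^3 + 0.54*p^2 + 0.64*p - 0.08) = -3.14*p^4 + 2.31*p^3 - 1.39*p^2 - 2.62*p + 3.3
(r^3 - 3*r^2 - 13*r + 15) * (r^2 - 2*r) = r^5 - 5*r^4 - 7*r^3 + 41*r^2 - 30*r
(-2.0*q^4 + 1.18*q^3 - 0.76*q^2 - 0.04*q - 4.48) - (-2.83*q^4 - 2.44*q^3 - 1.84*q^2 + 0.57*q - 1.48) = 0.83*q^4 + 3.62*q^3 + 1.08*q^2 - 0.61*q - 3.0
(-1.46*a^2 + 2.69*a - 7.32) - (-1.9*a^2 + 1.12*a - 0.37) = 0.44*a^2 + 1.57*a - 6.95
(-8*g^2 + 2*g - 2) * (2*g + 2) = -16*g^3 - 12*g^2 - 4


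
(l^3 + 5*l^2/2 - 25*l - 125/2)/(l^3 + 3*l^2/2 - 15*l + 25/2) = (2*l^2 - 5*l - 25)/(2*l^2 - 7*l + 5)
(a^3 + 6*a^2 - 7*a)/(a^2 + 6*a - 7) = a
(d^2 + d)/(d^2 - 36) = d*(d + 1)/(d^2 - 36)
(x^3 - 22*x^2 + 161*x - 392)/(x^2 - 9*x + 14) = (x^2 - 15*x + 56)/(x - 2)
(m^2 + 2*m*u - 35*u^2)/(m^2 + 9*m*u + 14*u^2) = (m - 5*u)/(m + 2*u)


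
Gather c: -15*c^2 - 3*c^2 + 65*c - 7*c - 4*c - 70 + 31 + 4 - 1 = -18*c^2 + 54*c - 36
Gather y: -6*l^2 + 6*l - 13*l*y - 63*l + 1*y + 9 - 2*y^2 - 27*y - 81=-6*l^2 - 57*l - 2*y^2 + y*(-13*l - 26) - 72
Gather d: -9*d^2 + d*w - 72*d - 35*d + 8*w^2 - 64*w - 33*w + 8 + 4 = -9*d^2 + d*(w - 107) + 8*w^2 - 97*w + 12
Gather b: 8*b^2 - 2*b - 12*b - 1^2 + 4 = 8*b^2 - 14*b + 3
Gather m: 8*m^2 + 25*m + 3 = 8*m^2 + 25*m + 3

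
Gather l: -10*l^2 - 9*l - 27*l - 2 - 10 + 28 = -10*l^2 - 36*l + 16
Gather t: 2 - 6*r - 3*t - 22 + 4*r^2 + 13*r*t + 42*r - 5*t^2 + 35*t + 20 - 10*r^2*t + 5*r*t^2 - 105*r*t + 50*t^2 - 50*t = 4*r^2 + 36*r + t^2*(5*r + 45) + t*(-10*r^2 - 92*r - 18)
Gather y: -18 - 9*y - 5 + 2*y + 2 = -7*y - 21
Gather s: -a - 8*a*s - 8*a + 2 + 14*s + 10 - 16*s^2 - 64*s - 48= -9*a - 16*s^2 + s*(-8*a - 50) - 36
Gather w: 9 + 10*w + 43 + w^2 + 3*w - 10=w^2 + 13*w + 42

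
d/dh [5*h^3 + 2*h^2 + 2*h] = 15*h^2 + 4*h + 2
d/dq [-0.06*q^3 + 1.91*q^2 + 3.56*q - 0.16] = -0.18*q^2 + 3.82*q + 3.56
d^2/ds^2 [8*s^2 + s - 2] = 16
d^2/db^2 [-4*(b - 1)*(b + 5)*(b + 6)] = -24*b - 80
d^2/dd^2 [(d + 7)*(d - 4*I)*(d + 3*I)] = 6*d + 14 - 2*I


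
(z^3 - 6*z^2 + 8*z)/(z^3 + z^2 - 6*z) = (z - 4)/(z + 3)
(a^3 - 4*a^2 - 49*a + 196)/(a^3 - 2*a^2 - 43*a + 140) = (a - 7)/(a - 5)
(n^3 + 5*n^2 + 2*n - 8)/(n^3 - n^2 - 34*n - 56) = (n - 1)/(n - 7)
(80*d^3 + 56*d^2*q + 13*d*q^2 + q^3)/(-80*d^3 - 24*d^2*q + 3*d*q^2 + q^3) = (5*d + q)/(-5*d + q)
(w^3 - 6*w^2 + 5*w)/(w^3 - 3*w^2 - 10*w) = (w - 1)/(w + 2)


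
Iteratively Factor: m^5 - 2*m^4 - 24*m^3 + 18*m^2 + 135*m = (m - 5)*(m^4 + 3*m^3 - 9*m^2 - 27*m) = (m - 5)*(m + 3)*(m^3 - 9*m) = (m - 5)*(m + 3)^2*(m^2 - 3*m) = (m - 5)*(m - 3)*(m + 3)^2*(m)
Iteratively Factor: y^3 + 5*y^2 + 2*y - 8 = (y - 1)*(y^2 + 6*y + 8) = (y - 1)*(y + 2)*(y + 4)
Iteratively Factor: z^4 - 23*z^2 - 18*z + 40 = (z + 4)*(z^3 - 4*z^2 - 7*z + 10) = (z - 1)*(z + 4)*(z^2 - 3*z - 10) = (z - 5)*(z - 1)*(z + 4)*(z + 2)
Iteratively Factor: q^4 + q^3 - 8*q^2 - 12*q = (q + 2)*(q^3 - q^2 - 6*q) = q*(q + 2)*(q^2 - q - 6) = q*(q + 2)^2*(q - 3)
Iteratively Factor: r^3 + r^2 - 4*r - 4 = (r + 1)*(r^2 - 4) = (r - 2)*(r + 1)*(r + 2)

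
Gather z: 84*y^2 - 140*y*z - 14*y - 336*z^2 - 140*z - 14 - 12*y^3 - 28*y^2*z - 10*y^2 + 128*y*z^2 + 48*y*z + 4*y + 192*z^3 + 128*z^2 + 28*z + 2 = -12*y^3 + 74*y^2 - 10*y + 192*z^3 + z^2*(128*y - 208) + z*(-28*y^2 - 92*y - 112) - 12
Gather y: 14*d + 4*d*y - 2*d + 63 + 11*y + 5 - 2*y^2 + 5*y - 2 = 12*d - 2*y^2 + y*(4*d + 16) + 66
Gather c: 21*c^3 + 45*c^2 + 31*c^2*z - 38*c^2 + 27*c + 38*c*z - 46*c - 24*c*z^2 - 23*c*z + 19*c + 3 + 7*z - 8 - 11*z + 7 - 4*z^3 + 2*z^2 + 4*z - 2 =21*c^3 + c^2*(31*z + 7) + c*(-24*z^2 + 15*z) - 4*z^3 + 2*z^2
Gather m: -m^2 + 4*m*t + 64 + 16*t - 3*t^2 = -m^2 + 4*m*t - 3*t^2 + 16*t + 64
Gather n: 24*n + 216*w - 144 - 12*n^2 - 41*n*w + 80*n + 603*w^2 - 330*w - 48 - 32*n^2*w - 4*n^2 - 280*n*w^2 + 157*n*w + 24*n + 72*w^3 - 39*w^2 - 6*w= n^2*(-32*w - 16) + n*(-280*w^2 + 116*w + 128) + 72*w^3 + 564*w^2 - 120*w - 192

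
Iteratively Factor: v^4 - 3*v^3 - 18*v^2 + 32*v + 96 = (v - 4)*(v^3 + v^2 - 14*v - 24) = (v - 4)*(v + 3)*(v^2 - 2*v - 8) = (v - 4)^2*(v + 3)*(v + 2)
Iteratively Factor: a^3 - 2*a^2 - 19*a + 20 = (a - 5)*(a^2 + 3*a - 4) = (a - 5)*(a + 4)*(a - 1)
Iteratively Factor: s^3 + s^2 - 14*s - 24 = (s + 3)*(s^2 - 2*s - 8) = (s - 4)*(s + 3)*(s + 2)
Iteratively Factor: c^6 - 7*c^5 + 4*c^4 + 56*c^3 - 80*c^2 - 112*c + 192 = (c - 4)*(c^5 - 3*c^4 - 8*c^3 + 24*c^2 + 16*c - 48) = (c - 4)*(c + 2)*(c^4 - 5*c^3 + 2*c^2 + 20*c - 24) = (c - 4)*(c - 2)*(c + 2)*(c^3 - 3*c^2 - 4*c + 12) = (c - 4)*(c - 2)^2*(c + 2)*(c^2 - c - 6) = (c - 4)*(c - 2)^2*(c + 2)^2*(c - 3)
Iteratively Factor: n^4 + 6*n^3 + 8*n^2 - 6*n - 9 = (n + 3)*(n^3 + 3*n^2 - n - 3) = (n - 1)*(n + 3)*(n^2 + 4*n + 3) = (n - 1)*(n + 3)^2*(n + 1)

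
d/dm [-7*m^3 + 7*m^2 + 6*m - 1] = -21*m^2 + 14*m + 6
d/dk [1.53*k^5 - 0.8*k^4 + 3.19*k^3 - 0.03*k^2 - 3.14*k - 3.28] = 7.65*k^4 - 3.2*k^3 + 9.57*k^2 - 0.06*k - 3.14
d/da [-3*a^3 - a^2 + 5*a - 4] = -9*a^2 - 2*a + 5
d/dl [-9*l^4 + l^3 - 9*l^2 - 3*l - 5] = -36*l^3 + 3*l^2 - 18*l - 3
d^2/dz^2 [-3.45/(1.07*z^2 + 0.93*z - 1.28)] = (7.89981*z^2 + 6.86619*z - 3.45*(2.14*z + 0.93)*(4.28*z + 1.86) - 9.45024)/(1.07*z^2 + 0.93*z - 1.28)^3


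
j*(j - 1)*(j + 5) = j^3 + 4*j^2 - 5*j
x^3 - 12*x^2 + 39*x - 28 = (x - 7)*(x - 4)*(x - 1)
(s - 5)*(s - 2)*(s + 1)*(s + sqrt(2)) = s^4 - 6*s^3 + sqrt(2)*s^3 - 6*sqrt(2)*s^2 + 3*s^2 + 3*sqrt(2)*s + 10*s + 10*sqrt(2)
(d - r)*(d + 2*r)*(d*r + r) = d^3*r + d^2*r^2 + d^2*r - 2*d*r^3 + d*r^2 - 2*r^3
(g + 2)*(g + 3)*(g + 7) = g^3 + 12*g^2 + 41*g + 42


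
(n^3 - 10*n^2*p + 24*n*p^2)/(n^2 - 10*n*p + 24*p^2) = n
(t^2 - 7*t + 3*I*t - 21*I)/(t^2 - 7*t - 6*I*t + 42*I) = (t + 3*I)/(t - 6*I)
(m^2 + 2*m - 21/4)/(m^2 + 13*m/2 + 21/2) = (m - 3/2)/(m + 3)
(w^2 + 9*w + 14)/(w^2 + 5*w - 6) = (w^2 + 9*w + 14)/(w^2 + 5*w - 6)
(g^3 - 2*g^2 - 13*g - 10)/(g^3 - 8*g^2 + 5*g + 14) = (g^2 - 3*g - 10)/(g^2 - 9*g + 14)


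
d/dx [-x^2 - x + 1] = -2*x - 1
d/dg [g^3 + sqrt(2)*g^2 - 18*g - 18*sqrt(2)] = 3*g^2 + 2*sqrt(2)*g - 18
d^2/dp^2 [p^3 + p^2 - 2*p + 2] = 6*p + 2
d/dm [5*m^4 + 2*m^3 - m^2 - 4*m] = 20*m^3 + 6*m^2 - 2*m - 4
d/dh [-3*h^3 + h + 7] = 1 - 9*h^2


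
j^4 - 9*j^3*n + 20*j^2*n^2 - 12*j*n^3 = j*(j - 6*n)*(j - 2*n)*(j - n)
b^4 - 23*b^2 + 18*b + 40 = (b - 4)*(b - 2)*(b + 1)*(b + 5)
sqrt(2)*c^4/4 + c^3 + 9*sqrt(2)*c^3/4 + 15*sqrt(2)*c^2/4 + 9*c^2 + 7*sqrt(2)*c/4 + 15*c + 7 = (c/2 + sqrt(2))*(c + 1)*(c + 7)*(sqrt(2)*c/2 + sqrt(2)/2)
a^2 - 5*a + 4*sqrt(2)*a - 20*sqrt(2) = (a - 5)*(a + 4*sqrt(2))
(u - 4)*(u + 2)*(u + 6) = u^3 + 4*u^2 - 20*u - 48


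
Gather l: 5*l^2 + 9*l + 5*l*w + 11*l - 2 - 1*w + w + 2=5*l^2 + l*(5*w + 20)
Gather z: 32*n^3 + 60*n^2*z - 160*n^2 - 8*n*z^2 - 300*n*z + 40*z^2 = 32*n^3 - 160*n^2 + z^2*(40 - 8*n) + z*(60*n^2 - 300*n)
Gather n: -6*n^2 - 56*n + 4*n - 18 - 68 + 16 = -6*n^2 - 52*n - 70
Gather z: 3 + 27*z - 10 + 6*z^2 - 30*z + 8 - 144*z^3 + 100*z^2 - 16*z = -144*z^3 + 106*z^2 - 19*z + 1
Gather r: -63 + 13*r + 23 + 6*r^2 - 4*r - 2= 6*r^2 + 9*r - 42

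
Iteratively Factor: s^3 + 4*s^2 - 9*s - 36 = (s - 3)*(s^2 + 7*s + 12) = (s - 3)*(s + 4)*(s + 3)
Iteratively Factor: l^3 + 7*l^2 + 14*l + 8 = (l + 4)*(l^2 + 3*l + 2) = (l + 1)*(l + 4)*(l + 2)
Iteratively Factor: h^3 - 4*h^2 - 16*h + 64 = (h + 4)*(h^2 - 8*h + 16) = (h - 4)*(h + 4)*(h - 4)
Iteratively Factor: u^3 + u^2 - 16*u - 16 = (u - 4)*(u^2 + 5*u + 4) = (u - 4)*(u + 4)*(u + 1)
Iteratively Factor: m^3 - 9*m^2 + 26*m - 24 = (m - 2)*(m^2 - 7*m + 12) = (m - 4)*(m - 2)*(m - 3)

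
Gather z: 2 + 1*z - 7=z - 5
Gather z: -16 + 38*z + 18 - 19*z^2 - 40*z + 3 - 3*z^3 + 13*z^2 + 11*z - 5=-3*z^3 - 6*z^2 + 9*z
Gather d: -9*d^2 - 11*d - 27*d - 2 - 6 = -9*d^2 - 38*d - 8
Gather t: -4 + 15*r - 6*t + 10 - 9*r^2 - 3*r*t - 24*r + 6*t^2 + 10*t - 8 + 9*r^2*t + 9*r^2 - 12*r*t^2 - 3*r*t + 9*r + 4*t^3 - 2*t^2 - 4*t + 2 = 4*t^3 + t^2*(4 - 12*r) + t*(9*r^2 - 6*r)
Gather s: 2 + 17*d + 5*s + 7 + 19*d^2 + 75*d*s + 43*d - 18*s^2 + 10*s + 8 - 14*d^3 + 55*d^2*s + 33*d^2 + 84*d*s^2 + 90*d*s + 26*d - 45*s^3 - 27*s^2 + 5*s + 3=-14*d^3 + 52*d^2 + 86*d - 45*s^3 + s^2*(84*d - 45) + s*(55*d^2 + 165*d + 20) + 20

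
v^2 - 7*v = v*(v - 7)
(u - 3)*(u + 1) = u^2 - 2*u - 3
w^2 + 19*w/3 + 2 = (w + 1/3)*(w + 6)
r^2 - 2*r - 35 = (r - 7)*(r + 5)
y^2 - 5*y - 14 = (y - 7)*(y + 2)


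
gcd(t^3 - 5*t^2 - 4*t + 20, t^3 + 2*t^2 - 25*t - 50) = t^2 - 3*t - 10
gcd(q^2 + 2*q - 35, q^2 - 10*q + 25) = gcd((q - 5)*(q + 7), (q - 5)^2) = q - 5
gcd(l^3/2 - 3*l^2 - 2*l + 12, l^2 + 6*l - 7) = 1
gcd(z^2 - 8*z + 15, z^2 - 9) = z - 3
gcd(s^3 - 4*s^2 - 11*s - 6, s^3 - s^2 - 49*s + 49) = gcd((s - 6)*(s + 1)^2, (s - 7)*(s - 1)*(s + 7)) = 1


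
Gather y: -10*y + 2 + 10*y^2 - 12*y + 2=10*y^2 - 22*y + 4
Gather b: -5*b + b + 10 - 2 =8 - 4*b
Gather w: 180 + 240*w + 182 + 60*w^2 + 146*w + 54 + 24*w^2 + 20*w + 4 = 84*w^2 + 406*w + 420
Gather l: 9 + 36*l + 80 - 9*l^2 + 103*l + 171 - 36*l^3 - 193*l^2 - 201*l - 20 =-36*l^3 - 202*l^2 - 62*l + 240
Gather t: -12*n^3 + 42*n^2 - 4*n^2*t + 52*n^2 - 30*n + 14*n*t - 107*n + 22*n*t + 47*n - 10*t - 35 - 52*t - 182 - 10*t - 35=-12*n^3 + 94*n^2 - 90*n + t*(-4*n^2 + 36*n - 72) - 252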